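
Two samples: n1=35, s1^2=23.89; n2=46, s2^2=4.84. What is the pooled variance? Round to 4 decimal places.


sp^2 = ((n1-1)*s1^2 + (n2-1)*s2^2)/(n1+n2-2)
(n1-1)*s1^2 = 34 * 23.89 = 812.26
(n2-1)*s2^2 = 45 * 4.84 = 217.8
numerator = 812.26 + 217.8 = 1030.06
n1+n2-2 = 79
sp^2 = 1030.06 / 79 = 51503/3950 ≈ 13.038734

13.0387


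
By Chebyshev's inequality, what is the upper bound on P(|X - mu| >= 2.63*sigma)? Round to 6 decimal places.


P <= 1/k^2
k^2 = 2.63^2 = 6.9169
1/k^2 = 1 / 6.9169 ≈ 0.14457344

0.144573


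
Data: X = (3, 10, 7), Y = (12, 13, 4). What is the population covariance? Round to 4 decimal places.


Cov = (1/n)*sum((xi-xbar)(yi-ybar))
n = 3, xbar = 20/3 ≈ 6.666667, ybar = 29/3 ≈ 9.666667
sum((xi-xbar)(yi-ybar)) = 2/3 ≈ 0.666667
Cov = 0.666667 / 3 = 2/9 ≈ 0.222222

0.2222


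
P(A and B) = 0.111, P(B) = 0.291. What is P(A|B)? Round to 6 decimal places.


P(A|B) = P(A and B) / P(B) = 0.111 / 0.291 = 37/97 ≈ 0.38144330

0.381443


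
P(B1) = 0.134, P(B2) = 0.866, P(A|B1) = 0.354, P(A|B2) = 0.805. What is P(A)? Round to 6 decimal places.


P(A) = P(A|B1)*P(B1) + P(A|B2)*P(B2)
P(A|B1)*P(B1) = 0.354 * 0.134 = 0.047436
P(A|B2)*P(B2) = 0.805 * 0.866 = 0.69713
P(A) = 0.047436 + 0.69713 = 0.744566

0.744566


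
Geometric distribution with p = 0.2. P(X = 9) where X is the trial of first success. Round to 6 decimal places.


P = (1-p)^(k-1) * p
(1-p)^(k-1) = 0.8^8 ≈ 0.1677722
P = 0.1677722 * 0.2 ≈ 0.03355443

0.033554


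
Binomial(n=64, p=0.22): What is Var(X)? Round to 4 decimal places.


Var = n*p*(1-p) = 64 * 0.22 * 0.78 = 10.9824

10.9824


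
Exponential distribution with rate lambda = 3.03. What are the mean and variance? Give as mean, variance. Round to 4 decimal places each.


mean = 1/lam, var = 1/lam^2
mean = 1 / 3.03 = 100/303 ≈ 0.330033
lam^2 = 3.03^2 = 9.1809
var = 1 / 9.1809 ≈ 0.108922

0.3300, 0.1089


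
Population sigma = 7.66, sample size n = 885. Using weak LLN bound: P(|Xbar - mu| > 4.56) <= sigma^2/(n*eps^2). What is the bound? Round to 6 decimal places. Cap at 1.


bound = min(1, sigma^2/(n*eps^2))
sigma^2 = 7.66^2 = 58.6756
n*eps^2 = 885 * 4.56^2 = 885 * 20.7936 = 18402.336
sigma^2/(n*eps^2) = 58.6756 / 18402.336 ≈ 0.00318849

0.003188


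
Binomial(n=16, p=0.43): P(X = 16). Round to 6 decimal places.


P = C(n,k) * p^k * (1-p)^(n-k)
C(16,16) = 1
p^k = 0.43^16 ≈ 0.000001366140
(1-p)^(n-k) = 0.57^0 = 1
P = 1 * 0.000001366140 * 1 ≈ 0.000001

0.000001


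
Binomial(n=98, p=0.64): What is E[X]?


E[X] = n*p = 98 * 0.64 = 62.72

62.72


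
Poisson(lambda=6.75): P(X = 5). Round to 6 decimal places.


P = e^(-lam) * lam^k / k!
e^(-6.75) ≈ 0.001170880
lam^k = 6.75^5 ≈ 14012.604492
k! = 5! = 120
P = 0.001170880 * 14012.604492 / 120 ≈ 0.136726

0.136726


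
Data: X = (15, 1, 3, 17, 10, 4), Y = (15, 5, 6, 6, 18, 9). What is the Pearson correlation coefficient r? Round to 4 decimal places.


r = sum((xi-xbar)(yi-ybar)) / sqrt(sum((xi-xbar)^2) * sum((yi-ybar)^2))
n = 6, xbar = 50/6 = 25/3 ≈ 8.333333, ybar = 59/6 ≈ 9.833333
Sxy = sum((xi-xbar)(yi-ybar)) = 223/3 ≈ 74.333333
Sxx = sum((xi-xbar)^2) = 670/3 ≈ 223.333333
Syy = sum((yi-ybar)^2) = 881/6 ≈ 146.833333
sqrt(Sxx*Syy) ≈ 181.087763
r = Sxy / sqrt(Sxx*Syy) = 74.333333 / 181.087763 ≈ 0.410482

0.4105


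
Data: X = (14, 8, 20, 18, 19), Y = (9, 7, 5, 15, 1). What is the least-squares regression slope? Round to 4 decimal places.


b = sum((xi-xbar)(yi-ybar)) / sum((xi-xbar)^2)
n = 5, xbar = 79/5 = 15.8, ybar = 37/5 = 7.4
Sxy = sum((xi-xbar)(yi-ybar)) = -13.6
Sxx = sum((xi-xbar)^2) = 96.8
b = Sxy / Sxx = -17/121 ≈ -0.140496

-0.1405


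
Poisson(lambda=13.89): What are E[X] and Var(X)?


E[X] = Var(X) = lambda = 13.89

13.89, 13.89


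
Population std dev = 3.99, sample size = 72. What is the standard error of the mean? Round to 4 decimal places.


SE = sigma / sqrt(n)
sqrt(72) ≈ 8.485281
SE = 3.99 / 8.485281 ≈ 0.470226

0.4702


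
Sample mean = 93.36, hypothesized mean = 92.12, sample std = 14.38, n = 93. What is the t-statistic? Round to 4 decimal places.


t = (xbar - mu0) / (s/sqrt(n))
xbar - mu0 = 93.36 - 92.12 = 1.24
sqrt(93) ≈ 9.64365076
s/sqrt(n) = 14.38 / 9.64365076 ≈ 1.49113654
t = 1.24 / 1.49113654 ≈ 0.831580

0.8316


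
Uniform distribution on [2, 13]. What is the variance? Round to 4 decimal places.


Var = (b-a)^2 / 12
(b-a)^2 = (13 - 2)^2 = 121
Var = 121/12 ≈ 10.083333

10.0833


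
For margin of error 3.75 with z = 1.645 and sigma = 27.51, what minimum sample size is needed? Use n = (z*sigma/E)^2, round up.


z*sigma/E = 1.645 * 27.51 / 3.75 = 12.06772
(z*sigma/E)^2 ≈ 145.629866
round up: n = 146

146


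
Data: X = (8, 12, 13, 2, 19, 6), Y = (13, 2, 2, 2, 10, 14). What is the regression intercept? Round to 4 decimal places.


a = ybar - b*xbar, where b = sum((xi-xbar)(yi-ybar)) / sum((xi-xbar)^2)
n = 6, xbar = 60/6 = 10, ybar = 43/6 ≈ 7.166667
Sxy = sum((xi-xbar)(yi-ybar)) = 2
Sxx = sum((xi-xbar)^2) = 178
b = Sxy / Sxx = 1/89 ≈ 0.011236
a = 7.166667 - 0.011236 * 10 = 3767/534 ≈ 7.054307

7.0543


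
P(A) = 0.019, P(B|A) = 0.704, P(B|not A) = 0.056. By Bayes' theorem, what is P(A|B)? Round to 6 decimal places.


P(A|B) = P(B|A)*P(A) / P(B), P(B) = P(B|A)*P(A) + P(B|not A)*P(not A)
P(B|A)*P(A) = 0.704 * 0.019 = 0.013376
P(B|not A)*P(not A) = 0.056 * 0.981 = 0.054936
P(B) = 0.013376 + 0.054936 = 0.068312
P(A|B) = 0.013376 / 0.068312 = 1672/8539 ≈ 0.19580747

0.195807


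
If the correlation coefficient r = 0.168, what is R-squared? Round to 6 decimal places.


R^2 = r^2 = (0.168)^2 = 0.028224

0.028224


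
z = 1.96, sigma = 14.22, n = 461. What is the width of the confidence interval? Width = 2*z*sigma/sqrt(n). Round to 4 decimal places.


width = 2*z*sigma/sqrt(n)
2*z*sigma = 2 * 1.96 * 14.22 = 55.7424
sqrt(461) ≈ 21.470911
width = 55.7424 / 21.470911 ≈ 2.596182

2.5962


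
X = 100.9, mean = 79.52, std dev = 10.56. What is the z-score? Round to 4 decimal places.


z = (X - mu) / sigma
X - mu = 100.9 - 79.52 = 21.38
z = 21.38 / 10.56 = 1069/528 ≈ 2.024621

2.0246


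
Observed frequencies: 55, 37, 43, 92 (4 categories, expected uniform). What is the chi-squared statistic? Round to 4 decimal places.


chi2 = sum((O-E)^2/E), E = total/4
total = 227, E = 227/4 = 56.75
(55 - 56.75)^2 / 56.75 = 3.0625 / 56.75 = 49/908 ≈ 0.053965
(37 - 56.75)^2 / 56.75 = 390.0625 / 56.75 = 6241/908 ≈ 6.873348
(43 - 56.75)^2 / 56.75 = 189.0625 / 56.75 = 3025/908 ≈ 3.331498
(92 - 56.75)^2 / 56.75 = 1242.5625 / 56.75 = 19881/908 ≈ 21.895374
chi2 = 7299/227 ≈ 32.154185

32.1542


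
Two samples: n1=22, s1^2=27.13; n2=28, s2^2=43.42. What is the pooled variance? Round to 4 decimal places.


sp^2 = ((n1-1)*s1^2 + (n2-1)*s2^2)/(n1+n2-2)
(n1-1)*s1^2 = 21 * 27.13 = 569.73
(n2-1)*s2^2 = 27 * 43.42 = 1172.34
numerator = 569.73 + 1172.34 = 1742.07
n1+n2-2 = 48
sp^2 = 1742.07 / 48 = 36.293125

36.2931


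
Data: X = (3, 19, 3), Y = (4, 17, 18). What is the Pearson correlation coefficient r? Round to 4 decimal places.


r = sum((xi-xbar)(yi-ybar)) / sqrt(sum((xi-xbar)^2) * sum((yi-ybar)^2))
n = 3, xbar = 25/3 ≈ 8.333333, ybar = 39/3 = 13
Sxy = sum((xi-xbar)(yi-ybar)) = 64
Sxx = sum((xi-xbar)^2) = 512/3 ≈ 170.666667
Syy = sum((yi-ybar)^2) = 122
sqrt(Sxx*Syy) ≈ 144.295992
r = Sxy / sqrt(Sxx*Syy) = 64 / 144.295992 ≈ 0.443533

0.4435


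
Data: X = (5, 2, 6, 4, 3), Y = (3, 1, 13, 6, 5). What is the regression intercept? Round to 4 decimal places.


a = ybar - b*xbar, where b = sum((xi-xbar)(yi-ybar)) / sum((xi-xbar)^2)
n = 5, xbar = 20/5 = 4, ybar = 28/5 = 5.6
Sxy = sum((xi-xbar)(yi-ybar)) = 22
Sxx = sum((xi-xbar)^2) = 10
b = Sxy / Sxx = 2.2
a = 5.6 - 2.2 * 4 = -3.2

-3.2000


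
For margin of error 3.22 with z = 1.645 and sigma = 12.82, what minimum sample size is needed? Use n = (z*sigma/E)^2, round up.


z*sigma/E = 1.645 * 12.82 / 3.22 = 30127/4600 ≈ 6.549348
(z*sigma/E)^2 ≈ 42.893957
round up: n = 43

43


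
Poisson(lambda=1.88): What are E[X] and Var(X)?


E[X] = Var(X) = lambda = 1.88

1.88, 1.88


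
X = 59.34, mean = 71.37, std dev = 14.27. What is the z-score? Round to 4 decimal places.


z = (X - mu) / sigma
X - mu = 59.34 - 71.37 = -12.03
z = -12.03 / 14.27 = -1203/1427 ≈ -0.843027

-0.8430


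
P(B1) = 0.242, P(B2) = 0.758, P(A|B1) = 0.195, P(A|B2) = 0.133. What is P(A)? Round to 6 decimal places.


P(A) = P(A|B1)*P(B1) + P(A|B2)*P(B2)
P(A|B1)*P(B1) = 0.195 * 0.242 = 0.04719
P(A|B2)*P(B2) = 0.133 * 0.758 = 0.100814
P(A) = 0.04719 + 0.100814 = 0.148004

0.148004


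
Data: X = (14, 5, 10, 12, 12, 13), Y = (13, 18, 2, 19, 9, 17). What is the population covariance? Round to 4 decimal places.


Cov = (1/n)*sum((xi-xbar)(yi-ybar))
n = 6, xbar = 66/6 = 11, ybar = 78/6 = 13
sum((xi-xbar)(yi-ybar)) = -9
Cov = -9 / 6 = -1.5

-1.5000


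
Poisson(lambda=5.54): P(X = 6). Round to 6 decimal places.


P = e^(-lam) * lam^k / k!
e^(-5.54) ≈ 0.003926527
lam^k = 5.54^6 ≈ 28910.698750
k! = 6! = 720
P = 0.003926527 * 28910.698750 / 720 ≈ 0.157665

0.157665


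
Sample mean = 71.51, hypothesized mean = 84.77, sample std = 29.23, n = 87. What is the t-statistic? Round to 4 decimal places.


t = (xbar - mu0) / (s/sqrt(n))
xbar - mu0 = 71.51 - 84.77 = -13.26
sqrt(87) ≈ 9.32737905
s/sqrt(n) = 29.23 / 9.32737905 ≈ 3.13378494
t = -13.26 / 3.13378494 ≈ -4.231305

-4.2313


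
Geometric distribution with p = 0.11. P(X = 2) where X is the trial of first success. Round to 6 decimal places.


P = (1-p)^(k-1) * p
(1-p)^(k-1) = 0.89^1 = 0.89
P = 0.89 * 0.11 = 0.0979

0.097900


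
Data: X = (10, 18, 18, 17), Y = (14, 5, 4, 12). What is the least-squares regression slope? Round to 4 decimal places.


b = sum((xi-xbar)(yi-ybar)) / sum((xi-xbar)^2)
n = 4, xbar = 63/4 = 15.75, ybar = 35/4 = 8.75
Sxy = sum((xi-xbar)(yi-ybar)) = -45.25
Sxx = sum((xi-xbar)^2) = 44.75
b = Sxy / Sxx = -181/179 ≈ -1.011173

-1.0112


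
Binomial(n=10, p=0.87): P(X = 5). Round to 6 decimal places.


P = C(n,k) * p^k * (1-p)^(n-k)
C(10,5) = 252
p^k = 0.87^5 ≈ 0.4984209
(1-p)^(n-k) = 0.13^5 = 0.0000371293
P = 252 * 0.4984209 * 0.0000371293 ≈ 0.004664

0.004664


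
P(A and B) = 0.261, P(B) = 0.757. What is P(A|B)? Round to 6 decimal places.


P(A|B) = P(A and B) / P(B) = 0.261 / 0.757 = 261/757 ≈ 0.34478203

0.344782


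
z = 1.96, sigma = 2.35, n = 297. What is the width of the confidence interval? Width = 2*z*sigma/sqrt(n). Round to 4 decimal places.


width = 2*z*sigma/sqrt(n)
2*z*sigma = 2 * 1.96 * 2.35 = 9.212
sqrt(297) ≈ 17.233688
width = 9.212 / 17.233688 ≈ 0.534534

0.5345


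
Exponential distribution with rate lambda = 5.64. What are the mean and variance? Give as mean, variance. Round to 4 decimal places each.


mean = 1/lam, var = 1/lam^2
mean = 1 / 5.64 = 25/141 ≈ 0.177305
lam^2 = 5.64^2 = 31.8096
var = 1 / 31.8096 ≈ 0.031437

0.1773, 0.0314


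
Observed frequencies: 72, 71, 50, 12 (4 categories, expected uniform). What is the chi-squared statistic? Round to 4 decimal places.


chi2 = sum((O-E)^2/E), E = total/4
total = 205, E = 205/4 = 51.25
(72 - 51.25)^2 / 51.25 = 430.5625 / 51.25 = 6889/820 ≈ 8.401220
(71 - 51.25)^2 / 51.25 = 390.0625 / 51.25 = 6241/820 ≈ 7.610976
(50 - 51.25)^2 / 51.25 = 1.5625 / 51.25 = 5/164 ≈ 0.030488
(12 - 51.25)^2 / 51.25 = 1540.5625 / 51.25 = 24649/820 ≈ 30.059756
chi2 = 9451/205 ≈ 46.102439

46.1024


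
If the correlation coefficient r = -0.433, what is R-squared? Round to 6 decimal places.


R^2 = r^2 = (-0.433)^2 = 0.187489

0.187489


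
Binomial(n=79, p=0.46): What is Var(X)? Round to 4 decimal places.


Var = n*p*(1-p) = 79 * 0.46 * 0.54 = 19.6236

19.6236


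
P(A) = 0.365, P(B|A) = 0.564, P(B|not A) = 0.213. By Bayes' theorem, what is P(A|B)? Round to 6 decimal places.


P(A|B) = P(B|A)*P(A) / P(B), P(B) = P(B|A)*P(A) + P(B|not A)*P(not A)
P(B|A)*P(A) = 0.564 * 0.365 = 0.20586
P(B|not A)*P(not A) = 0.213 * 0.635 = 0.135255
P(B) = 0.20586 + 0.135255 = 0.341115
P(A|B) = 0.20586 / 0.341115 ≈ 0.60349149

0.603491


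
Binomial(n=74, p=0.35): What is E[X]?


E[X] = n*p = 74 * 0.35 = 25.9

25.9


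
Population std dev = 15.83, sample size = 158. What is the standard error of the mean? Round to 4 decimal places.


SE = sigma / sqrt(n)
sqrt(158) ≈ 12.569805
SE = 15.83 / 12.569805 ≈ 1.259367

1.2594


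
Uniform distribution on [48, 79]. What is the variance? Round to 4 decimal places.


Var = (b-a)^2 / 12
(b-a)^2 = (79 - 48)^2 = 961
Var = 961/12 ≈ 80.083333

80.0833


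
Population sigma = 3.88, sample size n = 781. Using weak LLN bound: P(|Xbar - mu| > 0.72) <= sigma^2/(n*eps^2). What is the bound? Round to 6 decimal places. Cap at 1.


bound = min(1, sigma^2/(n*eps^2))
sigma^2 = 3.88^2 = 15.0544
n*eps^2 = 781 * 0.72^2 = 781 * 0.5184 = 404.8704
sigma^2/(n*eps^2) = 15.0544 / 404.8704 ≈ 0.03718326

0.037183


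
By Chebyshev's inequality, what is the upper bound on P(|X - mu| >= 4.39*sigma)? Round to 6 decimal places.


P <= 1/k^2
k^2 = 4.39^2 = 19.2721
1/k^2 = 1 / 19.2721 ≈ 0.05188848

0.051888


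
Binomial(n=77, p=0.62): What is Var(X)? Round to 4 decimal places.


Var = n*p*(1-p) = 77 * 0.62 * 0.38 = 18.1412

18.1412


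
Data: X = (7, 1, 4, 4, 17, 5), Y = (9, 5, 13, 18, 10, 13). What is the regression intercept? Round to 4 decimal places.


a = ybar - b*xbar, where b = sum((xi-xbar)(yi-ybar)) / sum((xi-xbar)^2)
n = 6, xbar = 38/6 = 19/3 ≈ 6.333333, ybar = 68/6 = 34/3 ≈ 11.333333
Sxy = sum((xi-xbar)(yi-ybar)) = -11/3 ≈ -3.666667
Sxx = sum((xi-xbar)^2) = 466/3 ≈ 155.333333
b = Sxy / Sxx = -11/466 ≈ -0.023605
a = 11.333333 - (-0.023605) * 6.333333 = 5351/466 ≈ 11.482833

11.4828


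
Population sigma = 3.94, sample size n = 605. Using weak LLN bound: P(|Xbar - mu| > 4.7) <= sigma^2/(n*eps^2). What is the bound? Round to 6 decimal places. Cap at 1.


bound = min(1, sigma^2/(n*eps^2))
sigma^2 = 3.94^2 = 15.5236
n*eps^2 = 605 * 4.7^2 = 605 * 22.09 = 13364.45
sigma^2/(n*eps^2) = 15.5236 / 13364.45 ≈ 0.00116156

0.001162


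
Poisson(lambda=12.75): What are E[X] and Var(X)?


E[X] = Var(X) = lambda = 12.75

12.75, 12.75


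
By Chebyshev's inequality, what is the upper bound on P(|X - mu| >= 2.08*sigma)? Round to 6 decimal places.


P <= 1/k^2
k^2 = 2.08^2 = 4.3264
1/k^2 = 1 / 4.3264 = 625/2704 ≈ 0.23113905

0.231139


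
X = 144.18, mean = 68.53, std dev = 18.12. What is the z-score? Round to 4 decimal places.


z = (X - mu) / sigma
X - mu = 144.18 - 68.53 = 75.65
z = 75.65 / 18.12 = 7565/1812 ≈ 4.174945

4.1749


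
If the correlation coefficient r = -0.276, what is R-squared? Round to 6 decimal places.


R^2 = r^2 = (-0.276)^2 = 0.076176

0.076176


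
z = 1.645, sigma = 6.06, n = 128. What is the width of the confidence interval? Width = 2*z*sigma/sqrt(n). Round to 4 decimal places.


width = 2*z*sigma/sqrt(n)
2*z*sigma = 2 * 1.645 * 6.06 = 19.9374
sqrt(128) ≈ 11.313708
width = 19.9374 / 11.313708 ≈ 1.762234

1.7622


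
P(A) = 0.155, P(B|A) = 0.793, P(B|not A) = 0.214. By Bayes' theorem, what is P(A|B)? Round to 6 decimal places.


P(A|B) = P(B|A)*P(A) / P(B), P(B) = P(B|A)*P(A) + P(B|not A)*P(not A)
P(B|A)*P(A) = 0.793 * 0.155 = 0.122915
P(B|not A)*P(not A) = 0.214 * 0.845 = 0.18083
P(B) = 0.122915 + 0.18083 = 0.303745
P(A|B) = 0.122915 / 0.303745 = 1891/4673 ≈ 0.40466510

0.404665


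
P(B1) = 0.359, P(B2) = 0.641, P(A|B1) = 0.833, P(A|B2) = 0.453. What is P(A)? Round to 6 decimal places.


P(A) = P(A|B1)*P(B1) + P(A|B2)*P(B2)
P(A|B1)*P(B1) = 0.833 * 0.359 = 0.299047
P(A|B2)*P(B2) = 0.453 * 0.641 = 0.290373
P(A) = 0.299047 + 0.290373 = 0.58942

0.589420


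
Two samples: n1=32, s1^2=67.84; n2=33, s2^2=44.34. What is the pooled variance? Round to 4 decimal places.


sp^2 = ((n1-1)*s1^2 + (n2-1)*s2^2)/(n1+n2-2)
(n1-1)*s1^2 = 31 * 67.84 = 2103.04
(n2-1)*s2^2 = 32 * 44.34 = 1418.88
numerator = 2103.04 + 1418.88 = 3521.92
n1+n2-2 = 63
sp^2 = 3521.92 / 63 = 88048/1575 ≈ 55.903492

55.9035


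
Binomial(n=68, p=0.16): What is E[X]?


E[X] = n*p = 68 * 0.16 = 10.88

10.88


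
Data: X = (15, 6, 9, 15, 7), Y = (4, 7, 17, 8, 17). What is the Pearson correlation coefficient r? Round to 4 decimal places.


r = sum((xi-xbar)(yi-ybar)) / sqrt(sum((xi-xbar)^2) * sum((yi-ybar)^2))
n = 5, xbar = 52/5 = 10.4, ybar = 53/5 = 10.6
Sxy = sum((xi-xbar)(yi-ybar)) = -57.2
Sxx = sum((xi-xbar)^2) = 75.2
Syy = sum((yi-ybar)^2) = 145.2
sqrt(Sxx*Syy) ≈ 104.494210
r = Sxy / sqrt(Sxx*Syy) = -57.2 / 104.494210 ≈ -0.547399

-0.5474


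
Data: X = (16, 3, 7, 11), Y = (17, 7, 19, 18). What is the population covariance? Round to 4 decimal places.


Cov = (1/n)*sum((xi-xbar)(yi-ybar))
n = 4, xbar = 37/4 = 9.25, ybar = 61/4 = 15.25
sum((xi-xbar)(yi-ybar)) = 59.75
Cov = 59.75 / 4 = 14.9375

14.9375


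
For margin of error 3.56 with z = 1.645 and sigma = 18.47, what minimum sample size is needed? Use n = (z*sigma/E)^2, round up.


z*sigma/E = 1.645 * 18.47 / 3.56 ≈ 8.534593
(z*sigma/E)^2 ≈ 72.839272
round up: n = 73

73


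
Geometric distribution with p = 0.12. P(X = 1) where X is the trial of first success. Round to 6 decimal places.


P = (1-p)^(k-1) * p
(1-p)^(k-1) = 0.88^0 = 1
P = 1 * 0.12 = 0.12

0.120000


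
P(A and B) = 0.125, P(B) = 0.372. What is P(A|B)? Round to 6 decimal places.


P(A|B) = P(A and B) / P(B) = 0.125 / 0.372 = 125/372 ≈ 0.33602151

0.336022


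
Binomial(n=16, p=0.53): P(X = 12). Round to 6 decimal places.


P = C(n,k) * p^k * (1-p)^(n-k)
C(16,12) = 1820
p^k = 0.53^12 ≈ 0.0004912589
(1-p)^(n-k) = 0.47^4 = 0.04879681
P = 1820 * 0.0004912589 * 0.04879681 ≈ 0.043629

0.043629


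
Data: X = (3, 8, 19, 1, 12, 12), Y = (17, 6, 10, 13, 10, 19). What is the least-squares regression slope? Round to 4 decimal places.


b = sum((xi-xbar)(yi-ybar)) / sum((xi-xbar)^2)
n = 6, xbar = 55/6 ≈ 9.166667, ybar = 75/6 = 12.5
Sxy = sum((xi-xbar)(yi-ybar)) = -37.5
Sxx = sum((xi-xbar)^2) = 1313/6 ≈ 218.833333
b = Sxy / Sxx = -225/1313 ≈ -0.171363

-0.1714


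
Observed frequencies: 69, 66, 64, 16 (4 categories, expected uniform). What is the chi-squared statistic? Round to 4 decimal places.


chi2 = sum((O-E)^2/E), E = total/4
total = 215, E = 215/4 = 53.75
(69 - 53.75)^2 / 53.75 = 232.5625 / 53.75 = 3721/860 ≈ 4.326744
(66 - 53.75)^2 / 53.75 = 150.0625 / 53.75 = 2401/860 ≈ 2.791860
(64 - 53.75)^2 / 53.75 = 105.0625 / 53.75 = 1681/860 ≈ 1.954651
(16 - 53.75)^2 / 53.75 = 1425.0625 / 53.75 = 22801/860 ≈ 26.512791
chi2 = 7651/215 ≈ 35.586047

35.5860


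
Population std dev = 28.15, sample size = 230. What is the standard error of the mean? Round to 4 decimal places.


SE = sigma / sqrt(n)
sqrt(230) ≈ 15.165751
SE = 28.15 / 15.165751 ≈ 1.856156

1.8562


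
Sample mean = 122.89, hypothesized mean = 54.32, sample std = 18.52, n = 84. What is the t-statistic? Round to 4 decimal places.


t = (xbar - mu0) / (s/sqrt(n))
xbar - mu0 = 122.89 - 54.32 = 68.57
sqrt(84) ≈ 9.16515139
s/sqrt(n) = 18.52 / 9.16515139 ≈ 2.02069766
t = 68.57 / 2.02069766 ≈ 33.933825

33.9338


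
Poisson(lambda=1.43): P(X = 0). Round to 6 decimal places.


P = e^(-lam) * lam^k / k!
e^(-1.43) ≈ 0.2393089
lam^k = 1.43^0 = 1
k! = 0! = 1
P = 0.2393089 * 1 / 1 ≈ 0.239309

0.239309


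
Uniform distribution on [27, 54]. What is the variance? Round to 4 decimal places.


Var = (b-a)^2 / 12
(b-a)^2 = (54 - 27)^2 = 729
Var = 729/12 = 60.75

60.7500


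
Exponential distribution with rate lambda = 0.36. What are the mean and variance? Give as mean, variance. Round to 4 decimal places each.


mean = 1/lam, var = 1/lam^2
mean = 1 / 0.36 = 25/9 ≈ 2.777778
lam^2 = 0.36^2 = 0.1296
var = 1 / 0.1296 = 625/81 ≈ 7.716049

2.7778, 7.7160


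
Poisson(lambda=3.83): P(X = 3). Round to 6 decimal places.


P = e^(-lam) * lam^k / k!
e^(-3.83) ≈ 0.02170962
lam^k = 3.83^3 = 56.181887
k! = 3! = 6
P = 0.02170962 * 56.181887 / 6 ≈ 0.203281

0.203281


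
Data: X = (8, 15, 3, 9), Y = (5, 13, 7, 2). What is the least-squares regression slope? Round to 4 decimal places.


b = sum((xi-xbar)(yi-ybar)) / sum((xi-xbar)^2)
n = 4, xbar = 35/4 = 8.75, ybar = 27/4 = 6.75
Sxy = sum((xi-xbar)(yi-ybar)) = 37.75
Sxx = sum((xi-xbar)^2) = 72.75
b = Sxy / Sxx = 151/291 ≈ 0.518900

0.5189


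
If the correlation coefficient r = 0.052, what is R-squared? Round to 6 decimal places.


R^2 = r^2 = (0.052)^2 = 0.002704

0.002704


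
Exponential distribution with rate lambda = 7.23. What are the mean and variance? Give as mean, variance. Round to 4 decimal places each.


mean = 1/lam, var = 1/lam^2
mean = 1 / 7.23 = 100/723 ≈ 0.138313
lam^2 = 7.23^2 = 52.2729
var = 1 / 52.2729 ≈ 0.019130

0.1383, 0.0191


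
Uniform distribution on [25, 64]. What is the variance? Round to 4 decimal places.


Var = (b-a)^2 / 12
(b-a)^2 = (64 - 25)^2 = 1521
Var = 1521/12 = 126.75

126.7500


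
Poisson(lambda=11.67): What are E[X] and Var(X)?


E[X] = Var(X) = lambda = 11.67

11.67, 11.67


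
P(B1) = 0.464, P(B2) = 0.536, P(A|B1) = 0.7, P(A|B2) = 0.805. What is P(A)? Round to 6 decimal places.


P(A) = P(A|B1)*P(B1) + P(A|B2)*P(B2)
P(A|B1)*P(B1) = 0.7 * 0.464 = 0.3248
P(A|B2)*P(B2) = 0.805 * 0.536 = 0.43148
P(A) = 0.3248 + 0.43148 = 0.75628

0.756280


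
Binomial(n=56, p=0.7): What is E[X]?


E[X] = n*p = 56 * 0.7 = 39.2

39.2


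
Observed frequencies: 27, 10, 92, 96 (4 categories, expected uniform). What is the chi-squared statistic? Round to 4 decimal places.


chi2 = sum((O-E)^2/E), E = total/4
total = 225, E = 225/4 = 56.25
(27 - 56.25)^2 / 56.25 = 855.5625 / 56.25 = 15.21
(10 - 56.25)^2 / 56.25 = 2139.0625 / 56.25 = 1369/36 ≈ 38.027778
(92 - 56.25)^2 / 56.25 = 1278.0625 / 56.25 = 20449/900 ≈ 22.721111
(96 - 56.25)^2 / 56.25 = 1580.0625 / 56.25 = 28.09
chi2 = 23411/225 ≈ 104.048889

104.0489


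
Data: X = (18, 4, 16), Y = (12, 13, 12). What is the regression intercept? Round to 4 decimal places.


a = ybar - b*xbar, where b = sum((xi-xbar)(yi-ybar)) / sum((xi-xbar)^2)
n = 3, xbar = 38/3 ≈ 12.666667, ybar = 37/3 ≈ 12.333333
Sxy = sum((xi-xbar)(yi-ybar)) = -26/3 ≈ -8.666667
Sxx = sum((xi-xbar)^2) = 344/3 ≈ 114.666667
b = Sxy / Sxx = -13/172 ≈ -0.075581
a = 12.333333 - (-0.075581) * 12.666667 = 1143/86 ≈ 13.290698

13.2907


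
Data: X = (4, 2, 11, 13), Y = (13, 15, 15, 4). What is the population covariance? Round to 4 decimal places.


Cov = (1/n)*sum((xi-xbar)(yi-ybar))
n = 4, xbar = 30/4 = 7.5, ybar = 47/4 = 11.75
sum((xi-xbar)(yi-ybar)) = -53.5
Cov = -53.5 / 4 = -13.375

-13.3750


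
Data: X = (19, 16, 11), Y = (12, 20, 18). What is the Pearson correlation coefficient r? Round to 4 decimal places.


r = sum((xi-xbar)(yi-ybar)) / sqrt(sum((xi-xbar)^2) * sum((yi-ybar)^2))
n = 3, xbar = 46/3 ≈ 15.333333, ybar = 50/3 ≈ 16.666667
Sxy = sum((xi-xbar)(yi-ybar)) = -62/3 ≈ -20.666667
Sxx = sum((xi-xbar)^2) = 98/3 ≈ 32.666667
Syy = sum((yi-ybar)^2) = 104/3 ≈ 34.666667
sqrt(Sxx*Syy) ≈ 33.651812
r = Sxy / sqrt(Sxx*Syy) = -20.666667 / 33.651812 ≈ -0.614132

-0.6141


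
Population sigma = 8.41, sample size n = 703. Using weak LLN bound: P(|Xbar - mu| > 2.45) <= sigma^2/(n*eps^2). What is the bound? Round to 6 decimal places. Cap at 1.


bound = min(1, sigma^2/(n*eps^2))
sigma^2 = 8.41^2 = 70.7281
n*eps^2 = 703 * 2.45^2 = 703 * 6.0025 = 4219.7575
sigma^2/(n*eps^2) = 70.7281 / 4219.7575 ≈ 0.01676118

0.016761


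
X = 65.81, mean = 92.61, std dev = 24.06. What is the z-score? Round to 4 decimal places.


z = (X - mu) / sigma
X - mu = 65.81 - 92.61 = -26.8
z = -26.8 / 24.06 = -1340/1203 ≈ -1.113882

-1.1139


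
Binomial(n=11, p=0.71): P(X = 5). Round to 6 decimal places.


P = C(n,k) * p^k * (1-p)^(n-k)
C(11,5) = 462
p^k = 0.71^5 ≈ 0.1804229
(1-p)^(n-k) = 0.29^6 ≈ 0.0005948233
P = 462 * 0.1804229 * 0.0005948233 ≈ 0.049582

0.049582


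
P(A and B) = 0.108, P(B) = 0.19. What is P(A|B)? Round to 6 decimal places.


P(A|B) = P(A and B) / P(B) = 0.108 / 0.19 = 54/95 ≈ 0.56842105

0.568421


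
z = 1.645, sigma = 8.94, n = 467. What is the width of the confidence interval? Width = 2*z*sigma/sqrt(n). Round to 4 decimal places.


width = 2*z*sigma/sqrt(n)
2*z*sigma = 2 * 1.645 * 8.94 = 29.4126
sqrt(467) ≈ 21.610183
width = 29.4126 / 21.610183 ≈ 1.361053

1.3611


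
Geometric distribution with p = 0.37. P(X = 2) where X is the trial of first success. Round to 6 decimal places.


P = (1-p)^(k-1) * p
(1-p)^(k-1) = 0.63^1 = 0.63
P = 0.63 * 0.37 = 0.2331

0.233100


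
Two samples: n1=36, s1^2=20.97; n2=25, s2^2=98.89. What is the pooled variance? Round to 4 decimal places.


sp^2 = ((n1-1)*s1^2 + (n2-1)*s2^2)/(n1+n2-2)
(n1-1)*s1^2 = 35 * 20.97 = 733.95
(n2-1)*s2^2 = 24 * 98.89 = 2373.36
numerator = 733.95 + 2373.36 = 3107.31
n1+n2-2 = 59
sp^2 = 3107.31 / 59 = 310731/5900 ≈ 52.666271

52.6663


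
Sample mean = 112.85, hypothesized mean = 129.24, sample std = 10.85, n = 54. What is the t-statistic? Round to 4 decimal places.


t = (xbar - mu0) / (s/sqrt(n))
xbar - mu0 = 112.85 - 129.24 = -16.39
sqrt(54) ≈ 7.34846923
s/sqrt(n) = 10.85 / 7.34846923 ≈ 1.47649798
t = -16.39 / 1.47649798 ≈ -11.100591

-11.1006


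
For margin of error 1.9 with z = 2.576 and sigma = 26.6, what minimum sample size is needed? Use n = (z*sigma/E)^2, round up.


z*sigma/E = 2.576 * 26.6 / 1.9 = 36.064
(z*sigma/E)^2 = 1300.612096
round up: n = 1301

1301


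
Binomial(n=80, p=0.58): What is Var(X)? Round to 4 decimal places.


Var = n*p*(1-p) = 80 * 0.58 * 0.42 = 19.488

19.4880


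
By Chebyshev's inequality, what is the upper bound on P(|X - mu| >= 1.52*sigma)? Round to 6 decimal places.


P <= 1/k^2
k^2 = 1.52^2 = 2.3104
1/k^2 = 1 / 2.3104 = 625/1444 ≈ 0.43282548

0.432825


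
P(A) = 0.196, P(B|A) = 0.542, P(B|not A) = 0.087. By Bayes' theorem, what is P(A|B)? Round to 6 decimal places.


P(A|B) = P(B|A)*P(A) / P(B), P(B) = P(B|A)*P(A) + P(B|not A)*P(not A)
P(B|A)*P(A) = 0.542 * 0.196 = 0.106232
P(B|not A)*P(not A) = 0.087 * 0.804 = 0.069948
P(B) = 0.106232 + 0.069948 = 0.17618
P(A|B) = 0.106232 / 0.17618 ≈ 0.60297423

0.602974


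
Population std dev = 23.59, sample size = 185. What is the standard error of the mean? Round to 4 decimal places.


SE = sigma / sqrt(n)
sqrt(185) ≈ 13.601471
SE = 23.59 / 13.601471 ≈ 1.734371

1.7344


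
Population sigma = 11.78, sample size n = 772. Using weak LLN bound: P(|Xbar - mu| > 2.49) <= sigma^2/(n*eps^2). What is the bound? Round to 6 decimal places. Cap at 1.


bound = min(1, sigma^2/(n*eps^2))
sigma^2 = 11.78^2 = 138.7684
n*eps^2 = 772 * 2.49^2 = 772 * 6.2001 = 4786.4772
sigma^2/(n*eps^2) = 138.7684 / 4786.4772 ≈ 0.02899176

0.028992


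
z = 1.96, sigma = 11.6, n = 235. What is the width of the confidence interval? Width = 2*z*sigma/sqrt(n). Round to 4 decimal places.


width = 2*z*sigma/sqrt(n)
2*z*sigma = 2 * 1.96 * 11.6 = 45.472
sqrt(235) ≈ 15.329710
width = 45.472 / 15.329710 ≈ 2.966266

2.9663


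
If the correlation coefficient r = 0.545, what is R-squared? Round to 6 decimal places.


R^2 = r^2 = (0.545)^2 = 0.297025

0.297025


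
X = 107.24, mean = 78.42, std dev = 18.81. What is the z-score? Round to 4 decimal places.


z = (X - mu) / sigma
X - mu = 107.24 - 78.42 = 28.82
z = 28.82 / 18.81 = 262/171 ≈ 1.532164

1.5322


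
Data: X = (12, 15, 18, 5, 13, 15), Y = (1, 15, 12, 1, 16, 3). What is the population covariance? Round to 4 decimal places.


Cov = (1/n)*sum((xi-xbar)(yi-ybar))
n = 6, xbar = 78/6 = 13, ybar = 48/6 = 8
sum((xi-xbar)(yi-ybar)) = 87
Cov = 87 / 6 = 14.5

14.5000


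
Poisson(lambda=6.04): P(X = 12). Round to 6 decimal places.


P = e^(-lam) * lam^k / k!
e^(-6.04) ≈ 0.002381559
lam^k = 6.04^12 ≈ 2357454196.315301
k! = 12! = 479001600
P = 0.002381559 * 2357454196.315301 / 479001600 ≈ 0.011721

0.011721


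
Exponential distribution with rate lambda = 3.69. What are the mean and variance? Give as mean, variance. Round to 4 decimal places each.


mean = 1/lam, var = 1/lam^2
mean = 1 / 3.69 = 100/369 ≈ 0.271003
lam^2 = 3.69^2 = 13.6161
var = 1 / 13.6161 ≈ 0.073442

0.2710, 0.0734


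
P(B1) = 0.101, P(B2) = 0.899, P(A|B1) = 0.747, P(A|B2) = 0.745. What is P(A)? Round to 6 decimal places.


P(A) = P(A|B1)*P(B1) + P(A|B2)*P(B2)
P(A|B1)*P(B1) = 0.747 * 0.101 = 0.075447
P(A|B2)*P(B2) = 0.745 * 0.899 = 0.669755
P(A) = 0.075447 + 0.669755 = 0.745202

0.745202


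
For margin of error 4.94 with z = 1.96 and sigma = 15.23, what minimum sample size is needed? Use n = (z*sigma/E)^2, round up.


z*sigma/E = 1.96 * 15.23 / 4.94 ≈ 6.042672
(z*sigma/E)^2 ≈ 36.513886
round up: n = 37

37


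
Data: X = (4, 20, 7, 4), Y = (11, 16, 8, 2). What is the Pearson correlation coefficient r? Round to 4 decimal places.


r = sum((xi-xbar)(yi-ybar)) / sqrt(sum((xi-xbar)^2) * sum((yi-ybar)^2))
n = 4, xbar = 35/4 = 8.75, ybar = 37/4 = 9.25
Sxy = sum((xi-xbar)(yi-ybar)) = 104.25
Sxx = sum((xi-xbar)^2) = 174.75
Syy = sum((yi-ybar)^2) = 102.75
sqrt(Sxx*Syy) ≈ 133.998368
r = Sxy / sqrt(Sxx*Syy) = 104.25 / 133.998368 ≈ 0.777995

0.7780


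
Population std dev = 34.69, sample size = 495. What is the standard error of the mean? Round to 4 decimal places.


SE = sigma / sqrt(n)
sqrt(495) ≈ 22.248595
SE = 34.69 / 22.248595 ≈ 1.559200

1.5592


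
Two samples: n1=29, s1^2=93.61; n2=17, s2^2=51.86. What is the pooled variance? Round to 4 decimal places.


sp^2 = ((n1-1)*s1^2 + (n2-1)*s2^2)/(n1+n2-2)
(n1-1)*s1^2 = 28 * 93.61 = 2621.08
(n2-1)*s2^2 = 16 * 51.86 = 829.76
numerator = 2621.08 + 829.76 = 3450.84
n1+n2-2 = 44
sp^2 = 3450.84 / 44 = 86271/1100 ≈ 78.428182

78.4282


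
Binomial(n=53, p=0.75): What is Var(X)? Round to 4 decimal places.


Var = n*p*(1-p) = 53 * 0.75 * 0.25 = 9.9375

9.9375


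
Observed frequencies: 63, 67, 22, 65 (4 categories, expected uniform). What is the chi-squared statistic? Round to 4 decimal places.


chi2 = sum((O-E)^2/E), E = total/4
total = 217, E = 217/4 = 54.25
(63 - 54.25)^2 / 54.25 = 76.5625 / 54.25 = 175/124 ≈ 1.411290
(67 - 54.25)^2 / 54.25 = 162.5625 / 54.25 = 2601/868 ≈ 2.996544
(22 - 54.25)^2 / 54.25 = 1040.0625 / 54.25 = 16641/868 ≈ 19.171659
(65 - 54.25)^2 / 54.25 = 115.5625 / 54.25 = 1849/868 ≈ 2.130184
chi2 = 797/31 ≈ 25.709677

25.7097


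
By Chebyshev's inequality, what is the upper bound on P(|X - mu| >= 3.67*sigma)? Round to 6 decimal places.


P <= 1/k^2
k^2 = 3.67^2 = 13.4689
1/k^2 = 1 / 13.4689 ≈ 0.07424511

0.074245


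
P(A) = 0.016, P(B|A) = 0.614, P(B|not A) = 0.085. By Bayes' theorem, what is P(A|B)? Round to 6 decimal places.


P(A|B) = P(B|A)*P(A) / P(B), P(B) = P(B|A)*P(A) + P(B|not A)*P(not A)
P(B|A)*P(A) = 0.614 * 0.016 = 0.009824
P(B|not A)*P(not A) = 0.085 * 0.984 = 0.08364
P(B) = 0.009824 + 0.08364 = 0.093464
P(A|B) = 0.009824 / 0.093464 ≈ 0.10510999

0.105110


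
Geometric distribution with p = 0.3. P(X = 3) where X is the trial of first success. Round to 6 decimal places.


P = (1-p)^(k-1) * p
(1-p)^(k-1) = 0.7^2 = 0.49
P = 0.49 * 0.3 = 0.147

0.147000


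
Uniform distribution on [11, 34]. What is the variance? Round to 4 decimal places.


Var = (b-a)^2 / 12
(b-a)^2 = (34 - 11)^2 = 529
Var = 529/12 ≈ 44.083333

44.0833


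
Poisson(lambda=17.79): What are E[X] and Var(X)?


E[X] = Var(X) = lambda = 17.79

17.79, 17.79


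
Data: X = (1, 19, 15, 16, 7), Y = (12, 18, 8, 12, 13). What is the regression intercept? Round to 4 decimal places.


a = ybar - b*xbar, where b = sum((xi-xbar)(yi-ybar)) / sum((xi-xbar)^2)
n = 5, xbar = 58/5 = 11.6, ybar = 63/5 = 12.6
Sxy = sum((xi-xbar)(yi-ybar)) = 26.2
Sxx = sum((xi-xbar)^2) = 219.2
b = Sxy / Sxx = 131/1096 ≈ 0.119526
a = 12.6 - 0.119526 * 11.6 = 6145/548 ≈ 11.213504

11.2135


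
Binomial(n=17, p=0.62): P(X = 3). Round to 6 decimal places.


P = C(n,k) * p^k * (1-p)^(n-k)
C(17,3) = 680
p^k = 0.62^3 = 0.238328
(1-p)^(n-k) = 0.38^14 ≈ 0.000001309093
P = 680 * 0.238328 * 0.000001309093 ≈ 0.000212

0.000212


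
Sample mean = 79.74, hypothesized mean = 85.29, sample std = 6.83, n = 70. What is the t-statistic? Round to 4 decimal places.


t = (xbar - mu0) / (s/sqrt(n))
xbar - mu0 = 79.74 - 85.29 = -5.55
sqrt(70) ≈ 8.36660027
s/sqrt(n) = 6.83 / 8.36660027 ≈ 0.81634114
t = -5.55 / 0.81634114 ≈ -6.798628

-6.7986


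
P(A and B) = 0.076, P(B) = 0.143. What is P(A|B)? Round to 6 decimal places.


P(A|B) = P(A and B) / P(B) = 0.076 / 0.143 = 76/143 ≈ 0.53146853

0.531469


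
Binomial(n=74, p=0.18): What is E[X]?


E[X] = n*p = 74 * 0.18 = 13.32

13.32


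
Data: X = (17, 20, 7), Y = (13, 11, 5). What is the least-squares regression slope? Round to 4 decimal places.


b = sum((xi-xbar)(yi-ybar)) / sum((xi-xbar)^2)
n = 3, xbar = 44/3 ≈ 14.666667, ybar = 29/3 ≈ 9.666667
Sxy = sum((xi-xbar)(yi-ybar)) = 152/3 ≈ 50.666667
Sxx = sum((xi-xbar)^2) = 278/3 ≈ 92.666667
b = Sxy / Sxx = 76/139 ≈ 0.546763

0.5468


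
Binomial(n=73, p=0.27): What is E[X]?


E[X] = n*p = 73 * 0.27 = 19.71

19.71


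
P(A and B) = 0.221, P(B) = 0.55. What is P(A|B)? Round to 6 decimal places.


P(A|B) = P(A and B) / P(B) = 0.221 / 0.55 = 221/550 ≈ 0.40181818

0.401818


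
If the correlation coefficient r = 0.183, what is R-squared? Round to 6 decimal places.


R^2 = r^2 = (0.183)^2 = 0.033489

0.033489


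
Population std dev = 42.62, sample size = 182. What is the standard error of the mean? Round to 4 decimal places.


SE = sigma / sqrt(n)
sqrt(182) ≈ 13.490738
SE = 42.62 / 13.490738 ≈ 3.159205

3.1592


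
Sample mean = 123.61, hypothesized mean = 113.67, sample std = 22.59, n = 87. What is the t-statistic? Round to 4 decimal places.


t = (xbar - mu0) / (s/sqrt(n))
xbar - mu0 = 123.61 - 113.67 = 9.94
sqrt(87) ≈ 9.32737905
s/sqrt(n) = 22.59 / 9.32737905 ≈ 2.42190222
t = 9.94 / 2.42190222 ≈ 4.104212

4.1042


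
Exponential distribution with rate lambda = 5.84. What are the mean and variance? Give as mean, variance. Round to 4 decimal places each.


mean = 1/lam, var = 1/lam^2
mean = 1 / 5.84 = 25/146 ≈ 0.171233
lam^2 = 5.84^2 = 34.1056
var = 1 / 34.1056 ≈ 0.029321

0.1712, 0.0293


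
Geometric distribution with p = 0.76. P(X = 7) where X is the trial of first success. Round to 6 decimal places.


P = (1-p)^(k-1) * p
(1-p)^(k-1) = 0.24^6 ≈ 0.0001911030
P = 0.0001911030 * 0.76 ≈ 0.0001452383

0.000145


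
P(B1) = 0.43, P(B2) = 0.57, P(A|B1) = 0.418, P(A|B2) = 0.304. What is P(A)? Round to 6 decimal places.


P(A) = P(A|B1)*P(B1) + P(A|B2)*P(B2)
P(A|B1)*P(B1) = 0.418 * 0.43 = 0.17974
P(A|B2)*P(B2) = 0.304 * 0.57 = 0.17328
P(A) = 0.17974 + 0.17328 = 0.35302

0.353020


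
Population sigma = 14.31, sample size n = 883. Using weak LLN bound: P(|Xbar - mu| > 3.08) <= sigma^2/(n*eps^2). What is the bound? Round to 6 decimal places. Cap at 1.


bound = min(1, sigma^2/(n*eps^2))
sigma^2 = 14.31^2 = 204.7761
n*eps^2 = 883 * 3.08^2 = 883 * 9.4864 = 8376.4912
sigma^2/(n*eps^2) = 204.7761 / 8376.4912 ≈ 0.02444652

0.024447


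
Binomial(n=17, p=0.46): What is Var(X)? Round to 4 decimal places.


Var = n*p*(1-p) = 17 * 0.46 * 0.54 = 4.2228

4.2228


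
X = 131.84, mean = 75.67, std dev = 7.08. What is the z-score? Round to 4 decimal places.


z = (X - mu) / sigma
X - mu = 131.84 - 75.67 = 56.17
z = 56.17 / 7.08 = 5617/708 ≈ 7.933616

7.9336


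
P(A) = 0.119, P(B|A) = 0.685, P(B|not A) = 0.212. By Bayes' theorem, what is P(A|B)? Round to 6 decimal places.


P(A|B) = P(B|A)*P(A) / P(B), P(B) = P(B|A)*P(A) + P(B|not A)*P(not A)
P(B|A)*P(A) = 0.685 * 0.119 = 0.081515
P(B|not A)*P(not A) = 0.212 * 0.881 = 0.186772
P(B) = 0.081515 + 0.186772 = 0.268287
P(A|B) = 0.081515 / 0.268287 ≈ 0.30383507

0.303835


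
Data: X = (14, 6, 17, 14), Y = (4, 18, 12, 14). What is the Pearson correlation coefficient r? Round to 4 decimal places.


r = sum((xi-xbar)(yi-ybar)) / sqrt(sum((xi-xbar)^2) * sum((yi-ybar)^2))
n = 4, xbar = 51/4 = 12.75, ybar = 48/4 = 12
Sxy = sum((xi-xbar)(yi-ybar)) = -48
Sxx = sum((xi-xbar)^2) = 66.75
Syy = sum((yi-ybar)^2) = 104
sqrt(Sxx*Syy) ≈ 83.318665
r = Sxy / sqrt(Sxx*Syy) = -48 / 83.318665 ≈ -0.576101

-0.5761


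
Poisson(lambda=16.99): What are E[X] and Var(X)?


E[X] = Var(X) = lambda = 16.99

16.99, 16.99


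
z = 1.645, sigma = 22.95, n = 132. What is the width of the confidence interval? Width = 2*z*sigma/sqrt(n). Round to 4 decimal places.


width = 2*z*sigma/sqrt(n)
2*z*sigma = 2 * 1.645 * 22.95 = 75.5055
sqrt(132) ≈ 11.489125
width = 75.5055 / 11.489125 ≈ 6.571910

6.5719


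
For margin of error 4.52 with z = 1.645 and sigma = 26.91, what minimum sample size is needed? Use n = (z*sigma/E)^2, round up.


z*sigma/E = 1.645 * 26.91 / 4.52 ≈ 9.793573
(z*sigma/E)^2 ≈ 95.914072
round up: n = 96

96


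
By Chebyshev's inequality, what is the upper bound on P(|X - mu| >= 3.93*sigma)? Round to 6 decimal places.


P <= 1/k^2
k^2 = 3.93^2 = 15.4449
1/k^2 = 1 / 15.4449 ≈ 0.06474629

0.064746


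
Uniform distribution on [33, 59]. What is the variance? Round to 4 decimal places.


Var = (b-a)^2 / 12
(b-a)^2 = (59 - 33)^2 = 676
Var = 676/12 ≈ 56.333333

56.3333


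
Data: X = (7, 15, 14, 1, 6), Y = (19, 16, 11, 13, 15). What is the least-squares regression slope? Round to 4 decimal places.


b = sum((xi-xbar)(yi-ybar)) / sum((xi-xbar)^2)
n = 5, xbar = 43/5 = 8.6, ybar = 74/5 = 14.8
Sxy = sum((xi-xbar)(yi-ybar)) = -6.4
Sxx = sum((xi-xbar)^2) = 137.2
b = Sxy / Sxx = -16/343 ≈ -0.046647

-0.0466


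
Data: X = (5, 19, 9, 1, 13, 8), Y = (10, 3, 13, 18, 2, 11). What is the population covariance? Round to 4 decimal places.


Cov = (1/n)*sum((xi-xbar)(yi-ybar))
n = 6, xbar = 55/6 ≈ 9.166667, ybar = 57/6 = 9.5
sum((xi-xbar)(yi-ybar)) = -166.5
Cov = -166.5 / 6 = -27.75

-27.7500


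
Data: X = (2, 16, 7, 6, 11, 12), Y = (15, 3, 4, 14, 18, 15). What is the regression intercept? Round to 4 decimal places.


a = ybar - b*xbar, where b = sum((xi-xbar)(yi-ybar)) / sum((xi-xbar)^2)
n = 6, xbar = 54/6 = 9, ybar = 69/6 = 11.5
Sxy = sum((xi-xbar)(yi-ybar)) = -53
Sxx = sum((xi-xbar)^2) = 124
b = Sxy / Sxx = -53/124 ≈ -0.427419
a = 11.5 - (-0.427419) * 9 = 1903/124 ≈ 15.346774

15.3468


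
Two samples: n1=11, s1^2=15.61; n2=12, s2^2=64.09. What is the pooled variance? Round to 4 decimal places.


sp^2 = ((n1-1)*s1^2 + (n2-1)*s2^2)/(n1+n2-2)
(n1-1)*s1^2 = 10 * 15.61 = 156.1
(n2-1)*s2^2 = 11 * 64.09 = 704.99
numerator = 156.1 + 704.99 = 861.09
n1+n2-2 = 21
sp^2 = 861.09 / 21 = 28703/700 ≈ 41.004286

41.0043


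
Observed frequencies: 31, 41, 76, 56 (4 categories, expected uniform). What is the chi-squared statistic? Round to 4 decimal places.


chi2 = sum((O-E)^2/E), E = total/4
total = 204, E = 204/4 = 51
(31 - 51)^2 / 51 = 400 / 51 = 400/51 ≈ 7.843137
(41 - 51)^2 / 51 = 100 / 51 = 100/51 ≈ 1.960784
(76 - 51)^2 / 51 = 625 / 51 = 625/51 ≈ 12.254902
(56 - 51)^2 / 51 = 25 / 51 = 25/51 ≈ 0.490196
chi2 = 1150/51 ≈ 22.549020

22.5490


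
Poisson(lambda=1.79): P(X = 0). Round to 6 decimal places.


P = e^(-lam) * lam^k / k!
e^(-1.79) ≈ 0.1669602
lam^k = 1.79^0 = 1
k! = 0! = 1
P = 0.1669602 * 1 / 1 ≈ 0.166960

0.166960


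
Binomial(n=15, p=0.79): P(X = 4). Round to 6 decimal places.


P = C(n,k) * p^k * (1-p)^(n-k)
C(15,4) = 1365
p^k = 0.79^4 ≈ 0.3895008
(1-p)^(n-k) = 0.21^11 ≈ 0.00000003502775
P = 1365 * 0.3895008 * 0.00000003502775 ≈ 0.000019

0.000019


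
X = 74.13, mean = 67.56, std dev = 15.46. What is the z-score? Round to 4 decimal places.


z = (X - mu) / sigma
X - mu = 74.13 - 67.56 = 6.57
z = 6.57 / 15.46 = 657/1546 ≈ 0.424968

0.4250
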